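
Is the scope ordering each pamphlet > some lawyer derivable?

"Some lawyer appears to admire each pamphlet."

Raising constructions are monoclausal for scope purposes; *each pamphlet* is not separated from *some lawyer* by any island.
QR within a single clause is free, so the lower quantifier may take scope over the higher one.
Both orderings are possible: *some lawyer* > *each pamphlet* and *each pamphlet* > *some lawyer*.

Yes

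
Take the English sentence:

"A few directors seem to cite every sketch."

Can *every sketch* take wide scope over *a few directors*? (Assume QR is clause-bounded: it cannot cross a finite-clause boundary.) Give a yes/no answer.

Raising constructions are monoclausal for scope purposes; *every sketch* is not separated from *a few directors* by any island.
No island intervenes, so both surface and inverse scope are derivable.
So *every sketch* > *a few directors* is among the available readings.

Yes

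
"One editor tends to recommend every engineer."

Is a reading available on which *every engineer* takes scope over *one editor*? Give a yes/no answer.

Yes

Infinitival complements of raising predicates do not block QR; *every engineer* and *one editor* are effectively clausemates.
Nothing blocks QR of the lower DP to a position above the higher one, so inverse scope is available.
The sentence is scopally ambiguous between *one editor* > *every engineer* and *every engineer* > *one editor*.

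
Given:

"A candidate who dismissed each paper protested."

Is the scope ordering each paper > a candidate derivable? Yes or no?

Structurally, *each paper* is inside the relative clause *who dismissed each paper*.
The relative clause forms an island for QR, so the quantifier is confined to the head noun's restrictor.
Hence only narrow scope for *each paper* (under *a candidate*) survives.

No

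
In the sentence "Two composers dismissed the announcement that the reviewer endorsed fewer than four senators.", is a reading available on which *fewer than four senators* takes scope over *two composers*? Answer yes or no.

No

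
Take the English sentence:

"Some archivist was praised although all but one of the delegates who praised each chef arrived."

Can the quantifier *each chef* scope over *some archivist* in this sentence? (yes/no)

No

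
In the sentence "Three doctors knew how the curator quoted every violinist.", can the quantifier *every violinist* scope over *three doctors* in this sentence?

*every violinist* sits inside the embedded question *how the curator quoted every violinist*.
The wh-island constraint blocks QR out of an embedded interrogative.
So *every violinist* cannot raise to a position above *three doctors*.

No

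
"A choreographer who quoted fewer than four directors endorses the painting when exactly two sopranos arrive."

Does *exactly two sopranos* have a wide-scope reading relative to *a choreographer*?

Structurally, *exactly two sopranos* is inside the adjunct clause *when exactly two sopranos arrive*.
Adjuncts are opaque for quantifier raising; a quantifier in an adjunct stays inside it.
So *exactly two sopranos* cannot raise high enough to outscope *a choreographer*; only the surface ordering *a choreographer* > *exactly two sopranos* is available.

No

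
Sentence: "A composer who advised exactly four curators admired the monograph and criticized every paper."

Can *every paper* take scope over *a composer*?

*every paper* sits inside one conjunct of the coordinate structure (*criticized every paper*).
A quantifier cannot raise out of one conjunct of a coordination across the whole coordinate structure — the CSC applies to QR.
*every paper* is confined to the island and cannot take scope over *a composer*.

No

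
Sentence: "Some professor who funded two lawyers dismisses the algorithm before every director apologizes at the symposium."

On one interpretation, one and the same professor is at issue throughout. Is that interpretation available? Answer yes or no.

That reading corresponds to *some professor* > *every director*.
Surface scope (*some professor* > *every director*) is always derivable; islands only block QR, not in-situ interpretation.

Yes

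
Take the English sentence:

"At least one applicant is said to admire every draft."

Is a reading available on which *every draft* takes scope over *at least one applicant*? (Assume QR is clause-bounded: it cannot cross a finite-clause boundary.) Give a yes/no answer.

Infinitival complements of raising predicates do not block QR; *every draft* and *at least one applicant* are effectively clausemates.
No island intervenes, so both surface and inverse scope are derivable.

Yes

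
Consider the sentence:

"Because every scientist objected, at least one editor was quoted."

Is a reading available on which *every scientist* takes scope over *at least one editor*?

No

Structurally, *every scientist* is inside the adjunct clause *because every scientist objected*.
Scope out of an adjunct clause is unavailable: QR respects the adjunct-island constraint.
There is no licit LF on which *every scientist* c-commands *at least one editor*.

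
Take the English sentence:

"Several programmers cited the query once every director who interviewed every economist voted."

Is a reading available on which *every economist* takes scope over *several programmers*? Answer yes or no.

No

*every economist* is embedded in the relative clause *who interviewed every economist*, which is itself inside the adjunct *once every director who interviewed every economist voted*.
Nested islands: the RC island is itself inside an adjunct island, so wide scope is doubly excluded.
So the wide-scope reading for *every economist* is blocked.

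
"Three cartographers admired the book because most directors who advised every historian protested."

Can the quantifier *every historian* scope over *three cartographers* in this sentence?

The DP *every historian* is contained in the relative clause *who advised every historian*, which is itself inside the adjunct *because most directors who advised every historian protested*.
Even if one barrier were somehow void, the other would still block QR.
So *every historian* cannot raise high enough to outscope *three cartographers*; only the surface ordering *three cartographers* > *every historian* is available.

No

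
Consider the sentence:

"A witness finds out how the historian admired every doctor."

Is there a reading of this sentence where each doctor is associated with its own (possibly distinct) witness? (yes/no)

No

That reading corresponds to *every doctor* > *a witness*.
*every doctor* sits inside the embedded question *how the historian admired every doctor*.
QR across an interrogative CP boundary is ruled out as a wh-island violation.
So *every doctor* cannot raise high enough to outscope *a witness*; only the surface ordering *a witness* > *every doctor* is available.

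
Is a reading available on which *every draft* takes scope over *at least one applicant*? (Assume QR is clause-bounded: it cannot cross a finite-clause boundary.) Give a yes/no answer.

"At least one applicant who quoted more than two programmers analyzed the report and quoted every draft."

*every draft* occurs within one conjunct of the coordinate structure (*quoted every draft*).
Coordinate structures are islands for non-across-the-board movement, QR included.
Hence only narrow scope for *every draft* (under *at least one applicant*) survives.

No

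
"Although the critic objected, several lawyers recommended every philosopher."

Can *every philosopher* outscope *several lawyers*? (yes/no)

The adjunct island is irrelevant here — *every philosopher* and *several lawyers* are both in the matrix clause.
Clause-internal QR can adjoin the lower DP above the subject, yielding the inverse reading.
So *every philosopher* > *several lawyers* is among the available readings.

Yes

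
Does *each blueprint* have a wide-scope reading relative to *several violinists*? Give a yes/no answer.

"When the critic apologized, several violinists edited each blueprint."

The adjunct island is irrelevant here — *each blueprint* and *several violinists* are both in the matrix clause.
With no island boundary between them, the object can take inverse scope over the subject via ordinary QR within the clause.

Yes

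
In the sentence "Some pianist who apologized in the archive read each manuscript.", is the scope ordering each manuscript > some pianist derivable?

Yes

Although the sentence contains a relative clause (*who apologized in the archive*), *each manuscript* is outside it, in the matrix VP.
Nothing blocks QR of the lower DP to a position above the higher one, so inverse scope is available.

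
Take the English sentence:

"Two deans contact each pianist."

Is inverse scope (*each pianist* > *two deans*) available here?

*two deans* and *each pianist* are co-arguments of the matrix verb, with nothing but a clause-internal boundary between them.
Since no island is crossed, the inverse ordering is licensed alongside surface scope.

Yes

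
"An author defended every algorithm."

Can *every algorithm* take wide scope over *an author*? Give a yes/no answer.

Yes

*every algorithm* and *an author* are in the same minimal clause.
Ordinary QR to a clause-peripheral position gives the wide-scope LF for the lower DP.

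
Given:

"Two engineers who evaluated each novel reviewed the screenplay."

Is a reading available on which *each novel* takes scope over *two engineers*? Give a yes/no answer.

No

Structurally, *each novel* is inside the relative clause *who evaluated each novel*.
Relative clauses are scope islands: a quantifier cannot QR out of a relative clause to take scope in the matrix clause.
Hence only narrow scope for *each novel* (under *two engineers*) survives.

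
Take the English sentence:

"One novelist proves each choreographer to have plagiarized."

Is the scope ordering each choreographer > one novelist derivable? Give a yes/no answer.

Yes

ECM infinitives lack a CP barrier, so *each choreographer* can QR over the matrix subject *one novelist*.
Ordinary QR to a clause-peripheral position gives the wide-scope LF for the lower DP.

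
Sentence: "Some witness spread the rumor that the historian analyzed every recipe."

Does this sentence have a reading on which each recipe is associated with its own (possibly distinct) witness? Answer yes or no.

No

This is the *every recipe* > *some witness* reading.
Structurally, *every recipe* is inside the complex NP *the rumor that the historian analyzed every recipe*.
Since the clause is the complement of a nominal head, the CNPC blocks scope extraction.
*every recipe* is confined to the island and cannot take scope over *some witness*.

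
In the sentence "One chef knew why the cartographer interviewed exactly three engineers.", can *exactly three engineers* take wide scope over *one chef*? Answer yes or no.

The target quantifier *exactly three engineers* is part of the embedded question *why the cartographer interviewed exactly three engineers*.
The wh-island constraint blocks QR out of an embedded interrogative.
*exactly three engineers* > *one chef* would require crossing that boundary, which is illicit.

No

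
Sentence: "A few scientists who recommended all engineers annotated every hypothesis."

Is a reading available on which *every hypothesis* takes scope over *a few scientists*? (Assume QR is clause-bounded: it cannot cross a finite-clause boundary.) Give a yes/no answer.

Yes

The RC *who recommended all engineers* is an island, but *every hypothesis* is not inside it — it is the matrix object, a clausemate of *a few scientists*.
Nothing blocks QR of the lower DP to a position above the higher one, so inverse scope is available.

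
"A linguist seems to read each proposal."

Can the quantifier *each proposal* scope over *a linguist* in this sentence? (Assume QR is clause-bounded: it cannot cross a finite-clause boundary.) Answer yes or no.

Infinitival complements of raising predicates do not block QR; *each proposal* and *a linguist* are effectively clausemates.
Clause-internal QR can adjoin the lower DP above the subject, yielding the inverse reading.

Yes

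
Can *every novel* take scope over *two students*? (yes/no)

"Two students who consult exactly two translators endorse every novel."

Yes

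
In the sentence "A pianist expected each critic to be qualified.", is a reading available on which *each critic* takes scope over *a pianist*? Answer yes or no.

Yes

*each critic* is the subject of an ECM infinitive — the infinitival complement of an ECM verb is not a scope island, so *each critic* can raise into the matrix clause.
QR within a single clause is free, so the lower quantifier may take scope over the higher one.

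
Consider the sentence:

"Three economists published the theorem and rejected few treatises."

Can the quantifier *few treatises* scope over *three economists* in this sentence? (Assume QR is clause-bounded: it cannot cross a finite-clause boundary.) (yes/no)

No

The DP *few treatises* is contained in one conjunct of the coordinate structure (*rejected few treatises*).
A quantifier cannot raise out of one conjunct of a coordination across the whole coordinate structure — the CSC applies to QR.
So the wide-scope reading for *few treatises* is blocked.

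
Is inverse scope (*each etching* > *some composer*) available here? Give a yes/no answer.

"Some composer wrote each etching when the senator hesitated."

Yes

The adjunct island is irrelevant here — *each etching* and *some composer* are both in the matrix clause.
Nothing blocks QR of the lower DP to a position above the higher one, so inverse scope is available.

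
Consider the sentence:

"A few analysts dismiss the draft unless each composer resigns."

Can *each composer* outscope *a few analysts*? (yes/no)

The target quantifier *each composer* is part of the adjunct clause *unless each composer resigns*.
Adjuncts are opaque for quantifier raising; a quantifier in an adjunct stays inside it.
The inverse ordering *each composer* > *a few analysts* is therefore underivable.

No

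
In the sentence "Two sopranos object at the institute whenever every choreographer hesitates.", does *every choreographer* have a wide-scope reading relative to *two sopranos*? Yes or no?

The target quantifier *every choreographer* is part of the adjunct clause *whenever every choreographer hesitates*.
Scope out of an adjunct clause is unavailable: QR respects the adjunct-island constraint.
Hence only narrow scope for *every choreographer* (under *two sopranos*) survives.

No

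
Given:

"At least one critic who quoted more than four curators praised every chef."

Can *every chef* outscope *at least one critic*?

Yes

*every chef* sits in the matrix clause, not in the relative clause on *at least one critic*.
Since no island is crossed, the inverse ordering is licensed alongside surface scope.
The sentence is scopally ambiguous between *at least one critic* > *every chef* and *every chef* > *at least one critic*.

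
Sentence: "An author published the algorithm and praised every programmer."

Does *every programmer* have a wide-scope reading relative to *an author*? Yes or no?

*every programmer* sits inside one conjunct of the coordinate structure (*praised every programmer*).
Coordinate structures are islands for non-across-the-board movement, QR included.
So *every programmer* cannot raise to a position above *an author*.
(Only the surface reading survives: one fixed author with respect to all the relevant programmers.)

No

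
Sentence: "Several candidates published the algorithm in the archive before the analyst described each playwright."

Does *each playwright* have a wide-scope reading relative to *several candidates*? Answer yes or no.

No

The target quantifier *each playwright* is part of the adjunct clause *before the analyst described each playwright*.
Adverbial clauses are not L-marked, so they are barriers for QR — the quantifier cannot escape the adjunct.
*each playwright* > *several candidates* would require crossing that boundary, which is illicit.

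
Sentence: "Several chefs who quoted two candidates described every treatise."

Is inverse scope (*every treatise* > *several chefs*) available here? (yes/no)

*every treatise* sits in the matrix clause, not in the relative clause on *several chefs*.
QR within a single clause is free, so the lower quantifier may take scope over the higher one.
So *every treatise* > *several chefs* is among the available readings.

Yes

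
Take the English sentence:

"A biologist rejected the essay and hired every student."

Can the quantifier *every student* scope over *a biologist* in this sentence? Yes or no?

The DP *every student* is contained in one conjunct of the coordinate structure (*hired every student*).
Coordinate structures are islands for non-across-the-board movement, QR included.
*every student* > *a biologist* would require crossing that boundary, which is illicit.
(Only the surface reading survives: one fixed biologist with respect to all the relevant students.)

No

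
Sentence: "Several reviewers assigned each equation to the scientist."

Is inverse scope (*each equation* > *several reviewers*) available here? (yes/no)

Both DPs are arguments of the same predicate; there is no clause or island boundary between them.
Nothing blocks QR of the lower DP to a position above the higher one, so inverse scope is available.

Yes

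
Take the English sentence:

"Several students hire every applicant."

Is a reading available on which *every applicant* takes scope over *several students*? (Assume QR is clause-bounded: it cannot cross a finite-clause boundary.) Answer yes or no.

*several students* and *every applicant* are co-arguments of the matrix verb, with nothing but a clause-internal boundary between them.
QR within a single clause is free, so the lower quantifier may take scope over the higher one.

Yes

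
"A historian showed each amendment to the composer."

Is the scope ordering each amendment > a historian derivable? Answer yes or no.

*each amendment* and *a historian* are in the same minimal clause.
Since no island is crossed, the inverse ordering is licensed alongside surface scope.

Yes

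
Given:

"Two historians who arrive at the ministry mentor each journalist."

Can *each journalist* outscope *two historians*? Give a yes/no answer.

Yes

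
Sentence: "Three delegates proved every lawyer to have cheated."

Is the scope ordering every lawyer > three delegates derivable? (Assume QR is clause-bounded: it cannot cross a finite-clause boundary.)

Yes

ECM infinitives lack a CP barrier, so *every lawyer* can QR over the matrix subject *three delegates*.
With no island boundary between them, the object can take inverse scope over the subject via ordinary QR within the clause.
So *every lawyer* > *three delegates* is among the available readings.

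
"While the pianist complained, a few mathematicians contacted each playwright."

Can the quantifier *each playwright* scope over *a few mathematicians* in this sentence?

The adjunct island is irrelevant here — *each playwright* and *a few mathematicians* are both in the matrix clause.
Ordinary QR to a clause-peripheral position gives the wide-scope LF for the lower DP.
Both orderings are possible: *a few mathematicians* > *each playwright* and *each playwright* > *a few mathematicians*.

Yes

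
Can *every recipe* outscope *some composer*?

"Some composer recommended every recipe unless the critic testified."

Yes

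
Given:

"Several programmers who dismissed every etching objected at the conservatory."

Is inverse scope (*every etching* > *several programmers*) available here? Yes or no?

No

The target quantifier *every etching* is part of the relative clause *who dismissed every etching*.
A relative clause is a scope island — quantifier raising cannot cross its boundary.
There is no licit LF on which *every etching* c-commands *several programmers*.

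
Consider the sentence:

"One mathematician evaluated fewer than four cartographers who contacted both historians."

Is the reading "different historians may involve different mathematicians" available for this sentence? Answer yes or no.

The described interpretation is the *both historians* > *one mathematician* scoping.
*both historians* occurs within the relative clause *who contacted both historians* modifying *fewer than four cartographers*.
Relative clauses block scope extraction: QR cannot target a position outside the modified NP.
Hence only narrow scope for *both historians* (under *one mathematician*) survives.

No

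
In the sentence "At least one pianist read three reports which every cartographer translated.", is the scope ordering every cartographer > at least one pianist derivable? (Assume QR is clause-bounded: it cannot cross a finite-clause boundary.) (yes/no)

*every cartographer* occurs within the relative clause *which every cartographer translated* modifying *three reports*.
QR out of a relative clause is ruled out by the relative-clause island constraint.
So *every cartographer* cannot raise to a position above *at least one pianist*.

No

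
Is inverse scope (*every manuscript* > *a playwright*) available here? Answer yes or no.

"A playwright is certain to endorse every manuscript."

Yes

Infinitival complements of raising predicates do not block QR; *every manuscript* and *a playwright* are effectively clausemates.
Since no island is crossed, the inverse ordering is licensed alongside surface scope.
So *every manuscript* > *a playwright* is among the available readings.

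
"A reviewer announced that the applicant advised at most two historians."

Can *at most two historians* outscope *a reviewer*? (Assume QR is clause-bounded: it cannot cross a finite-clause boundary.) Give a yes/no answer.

No

The DP *at most two historians* is contained in the finite complement clause *that the applicant advised at most two historians*.
Finite CP is the ceiling for QR here, by assumption.
*at most two historians* > *a reviewer* would require crossing that boundary, which is illicit.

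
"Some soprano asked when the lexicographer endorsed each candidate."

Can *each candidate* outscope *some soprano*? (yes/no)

The DP *each candidate* is contained in the embedded question *when the lexicographer endorsed each candidate*.
Embedded wh-clauses are opaque for QR, so the quantifier stays inside the question.
There is no licit LF on which *each candidate* c-commands *some soprano*.

No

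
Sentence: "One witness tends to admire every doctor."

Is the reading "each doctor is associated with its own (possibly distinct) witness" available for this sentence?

The paraphrase describes the scope ordering *every doctor* > *one witness*.
Raising constructions are monoclausal for scope purposes; *every doctor* is not separated from *one witness* by any island.
Ordinary QR to a clause-peripheral position gives the wide-scope LF for the lower DP.

Yes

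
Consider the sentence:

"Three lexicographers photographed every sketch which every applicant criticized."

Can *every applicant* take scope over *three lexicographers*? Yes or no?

No

The target quantifier *every applicant* is part of the relative clause *which every applicant criticized* modifying *every sketch*.
A relative clause is a scope island — quantifier raising cannot cross its boundary.
The inverse ordering *every applicant* > *three lexicographers* is therefore underivable.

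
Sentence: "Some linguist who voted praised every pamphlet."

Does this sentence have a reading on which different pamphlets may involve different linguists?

Yes

The described interpretation is the *every pamphlet* > *some linguist* scoping.
The RC *who voted* is an island, but *every pamphlet* is not inside it — it is the matrix object, a clausemate of *some linguist*.
QR within a single clause is free, so the lower quantifier may take scope over the higher one.
Both orderings are possible: *some linguist* > *every pamphlet* and *every pamphlet* > *some linguist*.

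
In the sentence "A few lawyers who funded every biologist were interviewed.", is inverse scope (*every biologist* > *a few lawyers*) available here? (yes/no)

*every biologist* sits inside the relative clause *who funded every biologist*.
Relative clauses are scope islands: a quantifier cannot QR out of a relative clause to take scope in the matrix clause.
So *every biologist* cannot raise to a position above *a few lawyers*.

No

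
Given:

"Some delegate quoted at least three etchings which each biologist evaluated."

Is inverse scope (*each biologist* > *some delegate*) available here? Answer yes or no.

No

*each biologist* sits inside the relative clause *which each biologist evaluated* modifying *at least three etchings*.
Relative clauses block scope extraction: QR cannot target a position outside the modified NP.
Hence only narrow scope for *each biologist* (under *some delegate*) survives.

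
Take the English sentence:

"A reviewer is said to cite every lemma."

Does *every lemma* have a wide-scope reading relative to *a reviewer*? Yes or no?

*every lemma* is inside a raising infinitive, which is transparent to QR (no CP barrier), so it behaves as a matrix argument.
Clause-internal QR can adjoin the lower DP above the subject, yielding the inverse reading.

Yes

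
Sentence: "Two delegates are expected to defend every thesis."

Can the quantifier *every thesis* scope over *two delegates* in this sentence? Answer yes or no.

*every thesis* is the object of the infinitival complement of a raising predicate; raising infinitives are transparent for QR, so the two DPs are in effect clausemates.
QR within a single clause is free, so the lower quantifier may take scope over the higher one.
So *every thesis* > *two delegates* is among the available readings.

Yes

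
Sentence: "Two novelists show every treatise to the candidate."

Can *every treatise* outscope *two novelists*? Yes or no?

Both DPs are arguments of the same predicate; there is no clause or island boundary between them.
Nothing blocks QR of the lower DP to a position above the higher one, so inverse scope is available.
The sentence is scopally ambiguous between *two novelists* > *every treatise* and *every treatise* > *two novelists*.

Yes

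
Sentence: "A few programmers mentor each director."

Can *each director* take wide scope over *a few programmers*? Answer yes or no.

*each director* is the matrix object and *a few programmers* the matrix subject; the two are clausemates.
QR within a single clause is free, so the lower quantifier may take scope over the higher one.

Yes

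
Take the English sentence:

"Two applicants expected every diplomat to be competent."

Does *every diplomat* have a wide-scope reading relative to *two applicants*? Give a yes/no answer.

Yes

*every diplomat* is an ECM subject; ECM complements are not islands, and the embedded quantifier may take matrix scope.
No island intervenes, so both surface and inverse scope are derivable.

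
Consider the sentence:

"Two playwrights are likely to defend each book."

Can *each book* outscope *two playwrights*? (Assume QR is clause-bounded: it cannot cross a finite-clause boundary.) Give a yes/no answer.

Yes

Raising constructions are monoclausal for scope purposes; *each book* is not separated from *two playwrights* by any island.
Clause-internal QR can adjoin the lower DP above the subject, yielding the inverse reading.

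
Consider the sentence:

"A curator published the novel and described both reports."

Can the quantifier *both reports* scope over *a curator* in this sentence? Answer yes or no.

The DP *both reports* is contained in one conjunct of the coordinate structure (*described both reports*).
The Coordinate Structure Constraint blocks movement (including QR) out of a single conjunct.
So *both reports* cannot raise to a position above *a curator*.

No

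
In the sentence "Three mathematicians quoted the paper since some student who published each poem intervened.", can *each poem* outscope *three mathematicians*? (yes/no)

The target quantifier *each poem* is part of the relative clause *who published each poem*, which is itself inside the adjunct *since some student who published each poem intervened*.
Both the relative clause and the enclosing adjunct are scope islands; QR cannot cross either.
*each poem* is confined to the island and cannot take scope over *three mathematicians*.

No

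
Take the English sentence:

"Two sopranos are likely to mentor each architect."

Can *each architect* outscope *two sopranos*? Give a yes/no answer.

Yes

*each architect* is the object of the infinitival complement of a raising predicate; raising infinitives are transparent for QR, so the two DPs are in effect clausemates.
Since no island is crossed, the inverse ordering is licensed alongside surface scope.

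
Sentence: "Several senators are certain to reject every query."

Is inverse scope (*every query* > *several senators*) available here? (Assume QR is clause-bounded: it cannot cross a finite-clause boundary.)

Yes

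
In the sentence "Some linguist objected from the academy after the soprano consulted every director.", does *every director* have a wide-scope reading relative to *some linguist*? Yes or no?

No

*every director* is embedded in the adjunct clause *after the soprano consulted every director*.
The adjunct-island constraint bars QR out of an adverbial clause.
*every director* > *some linguist* would require crossing that boundary, which is illicit.
(Only the surface reading survives: one fixed linguist with respect to all the relevant directors.)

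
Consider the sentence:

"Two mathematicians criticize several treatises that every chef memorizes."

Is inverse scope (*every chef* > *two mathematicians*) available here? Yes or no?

No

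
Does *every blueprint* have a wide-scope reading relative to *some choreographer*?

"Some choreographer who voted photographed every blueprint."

Yes

Although the sentence contains a relative clause (*who voted*), *every blueprint* is outside it, in the matrix VP.
QR within a single clause is free, so the lower quantifier may take scope over the higher one.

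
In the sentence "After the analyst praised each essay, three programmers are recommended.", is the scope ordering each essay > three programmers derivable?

No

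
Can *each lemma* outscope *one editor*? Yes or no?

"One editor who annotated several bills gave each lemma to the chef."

Yes

Although the sentence contains a relative clause (*who annotated several bills*), *each lemma* is outside it, in the matrix VP.
Nothing blocks QR of the lower DP to a position above the higher one, so inverse scope is available.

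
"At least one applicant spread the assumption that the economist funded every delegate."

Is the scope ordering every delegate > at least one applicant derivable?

Structurally, *every delegate* is inside the complex NP *the assumption that the economist funded every delegate*.
The Complex NP Constraint bars QR out of the complement clause of a noun.
There is no licit LF on which *every delegate* c-commands *at least one applicant*.
(Only the surface reading survives: one fixed applicant with respect to all the relevant delegates.)

No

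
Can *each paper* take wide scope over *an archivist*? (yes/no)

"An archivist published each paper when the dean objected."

Yes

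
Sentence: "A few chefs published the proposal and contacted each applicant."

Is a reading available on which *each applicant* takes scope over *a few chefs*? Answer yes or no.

No

The DP *each applicant* is contained in one conjunct of the coordinate structure (*contacted each applicant*).
QR out of a conjunct would have to apply non-ATB, which the CSC forbids.
So the wide-scope reading for *each applicant* is blocked.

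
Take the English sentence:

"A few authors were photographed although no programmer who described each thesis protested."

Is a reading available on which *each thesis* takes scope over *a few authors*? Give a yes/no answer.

Structurally, *each thesis* is inside the relative clause *who described each thesis*, which is itself inside the adjunct *although no programmer who described each thesis protested*.
Even if one barrier were somehow void, the other would still block QR.
The inverse ordering *each thesis* > *a few authors* is therefore underivable.

No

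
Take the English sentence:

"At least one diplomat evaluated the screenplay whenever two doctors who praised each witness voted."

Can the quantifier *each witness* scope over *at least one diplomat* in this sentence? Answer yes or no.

No

The DP *each witness* is contained in the relative clause *who praised each witness*, which is itself inside the adjunct *whenever two doctors who praised each witness voted*.
Both the relative clause and the enclosing adjunct are scope islands; QR cannot cross either.
So *each witness* cannot raise high enough to outscope *at least one diplomat*; only the surface ordering *at least one diplomat* > *each witness* is available.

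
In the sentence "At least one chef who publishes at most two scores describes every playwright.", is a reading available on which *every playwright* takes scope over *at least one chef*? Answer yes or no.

Yes

*every playwright* sits in the matrix clause, not in the relative clause on *at least one chef*.
Since no island is crossed, the inverse ordering is licensed alongside surface scope.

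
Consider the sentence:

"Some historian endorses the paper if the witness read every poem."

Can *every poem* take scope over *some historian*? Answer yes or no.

*every poem* sits inside the adjunct clause *if the witness read every poem*.
Scope out of an adjunct clause is unavailable: QR respects the adjunct-island constraint.
So *every poem* cannot raise high enough to outscope *some historian*; only the surface ordering *some historian* > *every poem* is available.
(Only the surface reading survives: one fixed historian with respect to all the relevant poems.)

No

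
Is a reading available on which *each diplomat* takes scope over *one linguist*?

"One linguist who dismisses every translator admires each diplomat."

Yes

*each diplomat* sits in the matrix clause, not in the relative clause on *one linguist*.
Clause-internal QR can adjoin the lower DP above the subject, yielding the inverse reading.
So *each diplomat* > *one linguist* is among the available readings.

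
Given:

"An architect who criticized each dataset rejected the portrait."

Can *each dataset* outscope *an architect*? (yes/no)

*each dataset* sits inside the relative clause *who criticized each dataset*.
Relative clauses block scope extraction: QR cannot target a position outside the modified NP.
So the wide-scope reading for *each dataset* is blocked.

No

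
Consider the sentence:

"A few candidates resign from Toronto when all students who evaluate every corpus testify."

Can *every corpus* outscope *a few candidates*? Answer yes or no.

*every corpus* sits inside the relative clause *who evaluate every corpus*, which is itself inside the adjunct *when all students who evaluate every corpus testify*.
Even if one barrier were somehow void, the other would still block QR.
Hence only narrow scope for *every corpus* (under *a few candidates*) survives.

No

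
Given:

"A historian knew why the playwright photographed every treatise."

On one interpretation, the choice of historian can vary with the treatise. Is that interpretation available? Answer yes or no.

No

That reading corresponds to *every treatise* > *a historian*.
The DP *every treatise* is contained in the embedded question *why the playwright photographed every treatise*.
Embedded questions are wh-islands: a quantifier inside an indirect question cannot QR into the matrix clause.
The inverse ordering *every treatise* > *a historian* is therefore underivable.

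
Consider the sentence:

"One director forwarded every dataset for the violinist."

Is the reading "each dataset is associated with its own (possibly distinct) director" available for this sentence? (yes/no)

Yes

This is the *every dataset* > *one director* reading.
Both DPs are arguments of the same predicate; there is no clause or island boundary between them.
Clause-internal QR can adjoin the lower DP above the subject, yielding the inverse reading.
So *every dataset* > *one director* is among the available readings.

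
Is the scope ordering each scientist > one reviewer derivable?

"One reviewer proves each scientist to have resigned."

Yes

*each scientist* is the subject of an ECM infinitive — the infinitival complement of an ECM verb is not a scope island, so *each scientist* can raise into the matrix clause.
Clause-internal QR can adjoin the lower DP above the subject, yielding the inverse reading.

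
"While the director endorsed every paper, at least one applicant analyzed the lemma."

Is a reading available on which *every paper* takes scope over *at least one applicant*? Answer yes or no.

No

The DP *every paper* is contained in the adjunct clause *while the director endorsed every paper*.
Since the clause is an adjunct (not a complement), the Adjunct Condition blocks QR across its edge.
*every paper* is confined to the island and cannot take scope over *at least one applicant*.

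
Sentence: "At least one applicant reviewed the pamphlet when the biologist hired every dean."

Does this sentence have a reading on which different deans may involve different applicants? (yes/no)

That reading corresponds to *every dean* > *at least one applicant*.
*every dean* occurs within the adjunct clause *when the biologist hired every dean*.
Since the clause is an adjunct (not a complement), the Adjunct Condition blocks QR across its edge.
Hence only narrow scope for *every dean* (under *at least one applicant*) survives.
(Only the surface reading survives: one fixed applicant with respect to all the relevant deans.)

No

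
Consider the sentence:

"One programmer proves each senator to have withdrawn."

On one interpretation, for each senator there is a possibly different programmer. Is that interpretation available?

The described interpretation is the *each senator* > *one programmer* scoping.
The ECM infinitive is scope-transparent — *each senator* is free to raise above *one programmer*.
Clause-internal QR can adjoin the lower DP above the subject, yielding the inverse reading.

Yes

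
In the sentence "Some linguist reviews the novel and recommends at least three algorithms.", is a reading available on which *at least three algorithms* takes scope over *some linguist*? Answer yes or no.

The DP *at least three algorithms* is contained in one conjunct of the coordinate structure (*recommends at least three algorithms*).
Coordinate structures are islands for non-across-the-board movement, QR included.
There is no licit LF on which *at least three algorithms* c-commands *some linguist*.

No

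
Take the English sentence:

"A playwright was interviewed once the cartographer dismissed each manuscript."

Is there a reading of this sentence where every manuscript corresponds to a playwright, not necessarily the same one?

No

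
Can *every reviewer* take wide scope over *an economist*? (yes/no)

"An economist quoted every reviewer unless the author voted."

Yes

Neither queried DP is inside the adjunct, so the adjunct-island constraint does not apply.
No island intervenes, so both surface and inverse scope are derivable.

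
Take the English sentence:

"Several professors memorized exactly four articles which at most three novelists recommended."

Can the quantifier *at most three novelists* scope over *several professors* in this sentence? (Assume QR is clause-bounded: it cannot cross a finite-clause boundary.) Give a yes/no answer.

No

*at most three novelists* occurs within the relative clause *which at most three novelists recommended* modifying *exactly four articles*.
QR out of a relative clause is ruled out by the relative-clause island constraint.
Hence only narrow scope for *at most three novelists* (under *several professors*) survives.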